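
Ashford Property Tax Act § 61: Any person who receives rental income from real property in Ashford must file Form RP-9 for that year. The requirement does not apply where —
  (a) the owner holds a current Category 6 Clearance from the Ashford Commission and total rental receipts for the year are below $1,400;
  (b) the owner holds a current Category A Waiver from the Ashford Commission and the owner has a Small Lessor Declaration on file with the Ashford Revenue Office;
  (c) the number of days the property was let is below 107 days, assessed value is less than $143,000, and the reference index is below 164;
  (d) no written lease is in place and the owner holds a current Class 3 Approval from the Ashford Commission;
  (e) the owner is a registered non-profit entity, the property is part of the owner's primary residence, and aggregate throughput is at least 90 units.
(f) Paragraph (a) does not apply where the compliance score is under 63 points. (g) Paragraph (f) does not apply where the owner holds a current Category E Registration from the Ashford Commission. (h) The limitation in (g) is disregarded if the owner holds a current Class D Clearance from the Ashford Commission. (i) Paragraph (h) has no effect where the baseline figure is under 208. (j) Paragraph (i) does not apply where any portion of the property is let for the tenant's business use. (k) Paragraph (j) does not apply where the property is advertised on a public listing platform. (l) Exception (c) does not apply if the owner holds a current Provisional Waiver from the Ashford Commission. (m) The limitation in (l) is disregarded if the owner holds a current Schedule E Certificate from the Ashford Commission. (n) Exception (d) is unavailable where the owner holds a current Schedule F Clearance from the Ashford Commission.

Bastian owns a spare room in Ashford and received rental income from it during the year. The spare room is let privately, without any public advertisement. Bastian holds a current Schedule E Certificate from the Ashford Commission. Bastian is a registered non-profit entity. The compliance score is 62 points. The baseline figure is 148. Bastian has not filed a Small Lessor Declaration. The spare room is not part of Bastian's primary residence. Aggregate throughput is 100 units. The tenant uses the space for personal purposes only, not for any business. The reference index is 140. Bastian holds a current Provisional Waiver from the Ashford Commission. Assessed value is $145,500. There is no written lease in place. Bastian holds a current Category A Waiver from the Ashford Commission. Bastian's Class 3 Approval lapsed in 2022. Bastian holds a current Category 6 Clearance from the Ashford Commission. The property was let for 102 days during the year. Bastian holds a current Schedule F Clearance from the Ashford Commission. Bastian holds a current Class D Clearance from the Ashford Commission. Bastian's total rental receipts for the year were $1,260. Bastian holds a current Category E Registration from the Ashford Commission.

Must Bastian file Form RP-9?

Exception (a): a current Category 6 Clearance is held; total rental receipts for the year are $1,260, below the $1,400 limit — every condition holds. As to paragraphs (f)–(k): (f) applies (the compliance score is 62 points, under the 63 points limit), but is displaced by (g): (g) operates against (f): a current Category E Registration is held. (h) would limit (g) — a current Class D Clearance is held — but (i) sets (h) aside: (i) operates against (h): the baseline figure is 148, under the 208 limit. (j) is not triggered (the space is used for personal purposes only), so (i) stands. Exception (a) stands.
Exception (b) fails — no Small Lessor Declaration is on file.
Exception (c) fails — assessed value is $145,500, not less than $143,000.
Exception (d) requires that the owner holds a current Class 3 Approval from the Ashford Commission; but the Class 3 Approval is not current, so (d) is unavailable.
Exception (e) fails — the spare room is not part of the primary residence.

No — exception (a) applies; Bastian is not required to file Form RP-9.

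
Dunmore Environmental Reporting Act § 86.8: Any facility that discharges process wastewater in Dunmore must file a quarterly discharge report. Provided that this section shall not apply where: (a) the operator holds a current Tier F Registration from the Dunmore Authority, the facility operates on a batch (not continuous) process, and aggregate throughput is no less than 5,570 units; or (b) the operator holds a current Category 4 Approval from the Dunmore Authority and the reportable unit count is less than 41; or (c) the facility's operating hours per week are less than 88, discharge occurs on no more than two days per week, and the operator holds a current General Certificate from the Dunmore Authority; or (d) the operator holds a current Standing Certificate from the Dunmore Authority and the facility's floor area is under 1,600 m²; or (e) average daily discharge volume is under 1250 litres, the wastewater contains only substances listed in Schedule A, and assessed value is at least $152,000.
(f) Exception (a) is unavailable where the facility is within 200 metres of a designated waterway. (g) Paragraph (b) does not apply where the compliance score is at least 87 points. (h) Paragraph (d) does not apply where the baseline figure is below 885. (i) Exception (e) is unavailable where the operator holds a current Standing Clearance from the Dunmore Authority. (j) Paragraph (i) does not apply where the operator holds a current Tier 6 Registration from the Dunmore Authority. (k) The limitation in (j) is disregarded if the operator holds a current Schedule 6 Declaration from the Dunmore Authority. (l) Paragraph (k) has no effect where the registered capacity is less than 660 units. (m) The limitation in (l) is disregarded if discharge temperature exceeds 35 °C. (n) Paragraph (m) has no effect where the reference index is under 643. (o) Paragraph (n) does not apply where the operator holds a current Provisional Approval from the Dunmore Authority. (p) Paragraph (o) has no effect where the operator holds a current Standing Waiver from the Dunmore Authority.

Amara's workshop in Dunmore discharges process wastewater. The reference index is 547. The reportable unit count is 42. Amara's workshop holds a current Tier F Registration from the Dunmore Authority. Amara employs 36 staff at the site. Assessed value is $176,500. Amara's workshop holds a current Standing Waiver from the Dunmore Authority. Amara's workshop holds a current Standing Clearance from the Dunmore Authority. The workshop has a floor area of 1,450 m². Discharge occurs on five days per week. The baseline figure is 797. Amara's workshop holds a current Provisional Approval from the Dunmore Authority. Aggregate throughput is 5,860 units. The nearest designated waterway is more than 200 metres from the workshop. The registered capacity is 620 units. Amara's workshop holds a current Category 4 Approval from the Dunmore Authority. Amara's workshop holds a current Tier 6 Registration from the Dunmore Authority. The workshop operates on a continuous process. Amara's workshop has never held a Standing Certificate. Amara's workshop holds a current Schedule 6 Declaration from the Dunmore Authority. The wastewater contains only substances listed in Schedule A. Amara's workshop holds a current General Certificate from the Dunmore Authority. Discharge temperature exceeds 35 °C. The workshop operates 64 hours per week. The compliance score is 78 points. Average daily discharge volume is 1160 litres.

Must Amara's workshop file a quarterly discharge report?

No — exception (e) applies; Amara's workshop is not required to file a quarterly discharge report.

Exception (a) fails — the facility operates on a continuous process.
Exception (b) does not apply: the reportable unit count is 42, not less than 41.
Exception (c) fails — discharge occurs on five days per week.
Exception (d) fails — no current Standing Certificate is held.
Exception (e) is satisfied on its face — average daily discharge volume is 1160 litres, under the 1250 litres limit; the wastewater is Schedule-A-only; assessed value is $176,500, meeting the $152,000 threshold. Applying paragraphs (i)–(p): (i) would limit (e) — a current Standing Clearance is held — but (j) sets (i) aside: (j) is triggered — a current Tier 6 Registration is held. (k) applies (a current Schedule 6 Declaration is held), but yields to (l): (l) is engaged — the registered capacity is 620 units, less than the 660 units limit. (m) would limit (l) — discharge temperature exceeds 35 °C — but (n) sets (m) aside: (n) is triggered — the reference index is 547, under the 643 limit. (o) would limit (n) — a current Provisional Approval is held — but (p) sets (o) aside: (p) is engaged — a current Standing Waiver is held. Exception (e) stands.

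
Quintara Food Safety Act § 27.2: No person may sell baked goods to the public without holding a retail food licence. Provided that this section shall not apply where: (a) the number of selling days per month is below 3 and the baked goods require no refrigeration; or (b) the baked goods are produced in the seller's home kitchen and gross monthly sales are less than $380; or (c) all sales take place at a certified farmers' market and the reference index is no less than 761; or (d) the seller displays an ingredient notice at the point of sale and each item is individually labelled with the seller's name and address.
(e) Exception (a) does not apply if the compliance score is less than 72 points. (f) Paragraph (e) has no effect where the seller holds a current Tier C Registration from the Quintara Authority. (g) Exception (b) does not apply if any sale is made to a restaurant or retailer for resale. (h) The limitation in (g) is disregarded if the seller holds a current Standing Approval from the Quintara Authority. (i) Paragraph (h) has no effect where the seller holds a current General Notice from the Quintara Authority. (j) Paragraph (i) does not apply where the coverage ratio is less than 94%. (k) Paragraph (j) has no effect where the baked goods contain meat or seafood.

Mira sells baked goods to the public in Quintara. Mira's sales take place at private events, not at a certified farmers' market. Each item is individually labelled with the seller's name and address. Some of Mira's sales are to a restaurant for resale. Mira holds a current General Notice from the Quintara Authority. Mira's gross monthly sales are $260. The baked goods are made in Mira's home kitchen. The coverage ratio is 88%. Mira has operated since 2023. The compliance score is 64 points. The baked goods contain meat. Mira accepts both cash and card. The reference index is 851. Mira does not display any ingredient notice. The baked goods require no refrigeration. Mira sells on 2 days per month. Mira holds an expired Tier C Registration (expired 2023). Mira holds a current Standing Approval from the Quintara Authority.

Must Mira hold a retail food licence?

Exception (a)'s conditions are all satisfied: the number of selling days per month is 2, below the 3 limit; the baked goods are shelf-stable. But applying paragraphs (e)–(f): (e) is triggered — the compliance score is 64 points, less than the 72 points limit. (f) is inapplicable (there is no Tier C Registration in force), so (e) stands. (a) is therefore removed.
Exception (b)'s conditions are all satisfied: the baked goods are home-kitchen produced; gross monthly sales are $260, less than the $380 limit. But applying paragraphs (g)–(k): (g) operates — some sales are to a restaurant for resale. (h) would limit (g) — a current Standing Approval is held — but (i) sets (h) aside: (i) operates against (h): a current General Notice is held. (j) would limit (i) — the coverage ratio is 88%, less than the 94% limit — but (k) sets (j) aside: (k) operates against (j): the baked goods contain meat. So (b) is unavailable.
Exception (c) fails — sales are at private events, not a certified farmers' market.
Exception (d) requires that the seller displays an ingredient notice at the point of sale; but no ingredient notice is displayed, so (d) is unavailable.
No exception applies. The general rule governs.

Yes — Mira must hold a retail food licence.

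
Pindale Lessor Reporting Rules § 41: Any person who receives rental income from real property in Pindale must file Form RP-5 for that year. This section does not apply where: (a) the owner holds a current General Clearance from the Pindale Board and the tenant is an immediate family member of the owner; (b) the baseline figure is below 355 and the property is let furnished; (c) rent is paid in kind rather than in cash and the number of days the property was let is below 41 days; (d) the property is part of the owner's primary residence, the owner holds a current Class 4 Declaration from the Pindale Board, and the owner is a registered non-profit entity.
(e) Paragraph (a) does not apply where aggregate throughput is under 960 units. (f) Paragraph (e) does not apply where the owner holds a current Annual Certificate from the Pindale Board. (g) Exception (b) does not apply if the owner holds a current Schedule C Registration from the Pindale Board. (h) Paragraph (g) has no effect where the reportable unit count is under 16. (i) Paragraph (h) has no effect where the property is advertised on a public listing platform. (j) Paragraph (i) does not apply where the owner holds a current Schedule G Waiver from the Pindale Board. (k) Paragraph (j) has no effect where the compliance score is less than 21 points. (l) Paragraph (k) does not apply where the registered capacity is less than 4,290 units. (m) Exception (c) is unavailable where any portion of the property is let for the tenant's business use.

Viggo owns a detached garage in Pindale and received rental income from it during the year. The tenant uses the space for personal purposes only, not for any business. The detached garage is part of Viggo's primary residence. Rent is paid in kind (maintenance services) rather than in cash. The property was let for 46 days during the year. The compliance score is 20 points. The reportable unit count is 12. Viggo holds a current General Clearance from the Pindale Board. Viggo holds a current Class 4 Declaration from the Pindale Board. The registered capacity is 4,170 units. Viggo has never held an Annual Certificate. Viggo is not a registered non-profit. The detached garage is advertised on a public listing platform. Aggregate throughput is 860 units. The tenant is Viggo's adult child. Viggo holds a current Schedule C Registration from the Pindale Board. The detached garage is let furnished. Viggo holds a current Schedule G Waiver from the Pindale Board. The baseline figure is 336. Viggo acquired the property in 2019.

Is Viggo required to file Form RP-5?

No — exception (b) applies; Viggo is not required to file Form RP-5.

Exception (a) is satisfied on its face — a current General Clearance is held; the tenant is an immediate family member. But: (e) applies — aggregate throughput is 860 units, under the 960 units limit. (f) is not engaged (there is no Annual Certificate in force), so (e) stands. So (a) is unavailable.
Exception (b)'s conditions are all satisfied: the baseline figure is 336, below the 355 limit; the property is let furnished. As to paragraphs (g)–(l): (g) would limit (b) — a current Schedule C Registration is held — but (h) sets (g) aside: (h) is engaged — the reportable unit count is 12, under the 16 limit. (i) would limit (h) — the property is publicly advertised — but (j) sets (i) aside: (j) operates — a current Schedule G Waiver is held. (k) operates (the compliance score is 20 points, less than the 21 points limit), but is displaced by (l): (l) operates against (k): the registered capacity is 4,170 units, less than the 4,290 units limit. (b) remains available.
Exception (c) does not apply: the number of days the property was let is 46 days, not below 41 days.
Exception (d) does not apply: Viggo is not a registered non-profit.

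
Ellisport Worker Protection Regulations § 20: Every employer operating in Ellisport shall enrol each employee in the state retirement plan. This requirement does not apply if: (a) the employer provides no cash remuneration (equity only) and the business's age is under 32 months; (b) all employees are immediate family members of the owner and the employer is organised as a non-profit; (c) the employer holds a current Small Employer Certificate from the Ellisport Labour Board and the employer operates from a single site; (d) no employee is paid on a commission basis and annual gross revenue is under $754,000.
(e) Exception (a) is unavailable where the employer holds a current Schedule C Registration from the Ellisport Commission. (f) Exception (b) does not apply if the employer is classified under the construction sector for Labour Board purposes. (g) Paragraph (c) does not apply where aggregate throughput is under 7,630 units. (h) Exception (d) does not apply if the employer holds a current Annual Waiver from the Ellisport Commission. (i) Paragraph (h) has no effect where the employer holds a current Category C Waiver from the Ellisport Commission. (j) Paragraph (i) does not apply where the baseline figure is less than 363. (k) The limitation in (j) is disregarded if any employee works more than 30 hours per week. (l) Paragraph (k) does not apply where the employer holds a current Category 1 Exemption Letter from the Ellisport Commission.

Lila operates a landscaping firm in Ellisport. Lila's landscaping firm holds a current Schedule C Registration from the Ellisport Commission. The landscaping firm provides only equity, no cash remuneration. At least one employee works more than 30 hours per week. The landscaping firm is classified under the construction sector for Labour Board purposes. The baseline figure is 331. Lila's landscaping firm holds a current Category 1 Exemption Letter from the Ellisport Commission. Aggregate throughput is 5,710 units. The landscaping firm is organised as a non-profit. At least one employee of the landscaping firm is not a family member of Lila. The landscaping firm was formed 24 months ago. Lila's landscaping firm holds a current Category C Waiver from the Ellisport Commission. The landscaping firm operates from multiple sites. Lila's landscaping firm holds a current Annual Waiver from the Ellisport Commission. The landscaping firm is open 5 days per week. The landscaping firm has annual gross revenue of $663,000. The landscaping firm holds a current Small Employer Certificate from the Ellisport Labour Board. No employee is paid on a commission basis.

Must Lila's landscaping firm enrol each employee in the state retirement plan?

Exception (a)'s conditions are all satisfied: remuneration is equity-only; the business's age is 24 months, under the 32 months limit. But applying paragraph (e): (e) is triggered — a current Schedule C Registration is held. So (a) is unavailable.
Exception (b) requires that all employees are immediate family members of the owner; but at least one employee is not a family member, so (b) is unavailable.
Exception (c) does not apply: the employer operates from multiple sites.
Exception (d) is satisfied on its face — no employee is paid on commission; annual gross revenue is $663,000, under the $754,000 limit. However, paragraphs (h)–(l) must be considered: (h) operates against (d): a current Annual Waiver is held. (i) applies (a current Category C Waiver is held), but is itself disapplied by (j): (j) operates against (i): the baseline figure is 331, less than the 363 limit. (k) would limit (j) — at least one employee exceeds 30 hours/week — but (l) sets (k) aside: (l) applies — a current Category 1 Exemption Letter is held. So (d) is unavailable.
Every exception is unavailable, so the rule governs.

Yes — Lila's landscaping firm must enrol each employee in the state retirement plan.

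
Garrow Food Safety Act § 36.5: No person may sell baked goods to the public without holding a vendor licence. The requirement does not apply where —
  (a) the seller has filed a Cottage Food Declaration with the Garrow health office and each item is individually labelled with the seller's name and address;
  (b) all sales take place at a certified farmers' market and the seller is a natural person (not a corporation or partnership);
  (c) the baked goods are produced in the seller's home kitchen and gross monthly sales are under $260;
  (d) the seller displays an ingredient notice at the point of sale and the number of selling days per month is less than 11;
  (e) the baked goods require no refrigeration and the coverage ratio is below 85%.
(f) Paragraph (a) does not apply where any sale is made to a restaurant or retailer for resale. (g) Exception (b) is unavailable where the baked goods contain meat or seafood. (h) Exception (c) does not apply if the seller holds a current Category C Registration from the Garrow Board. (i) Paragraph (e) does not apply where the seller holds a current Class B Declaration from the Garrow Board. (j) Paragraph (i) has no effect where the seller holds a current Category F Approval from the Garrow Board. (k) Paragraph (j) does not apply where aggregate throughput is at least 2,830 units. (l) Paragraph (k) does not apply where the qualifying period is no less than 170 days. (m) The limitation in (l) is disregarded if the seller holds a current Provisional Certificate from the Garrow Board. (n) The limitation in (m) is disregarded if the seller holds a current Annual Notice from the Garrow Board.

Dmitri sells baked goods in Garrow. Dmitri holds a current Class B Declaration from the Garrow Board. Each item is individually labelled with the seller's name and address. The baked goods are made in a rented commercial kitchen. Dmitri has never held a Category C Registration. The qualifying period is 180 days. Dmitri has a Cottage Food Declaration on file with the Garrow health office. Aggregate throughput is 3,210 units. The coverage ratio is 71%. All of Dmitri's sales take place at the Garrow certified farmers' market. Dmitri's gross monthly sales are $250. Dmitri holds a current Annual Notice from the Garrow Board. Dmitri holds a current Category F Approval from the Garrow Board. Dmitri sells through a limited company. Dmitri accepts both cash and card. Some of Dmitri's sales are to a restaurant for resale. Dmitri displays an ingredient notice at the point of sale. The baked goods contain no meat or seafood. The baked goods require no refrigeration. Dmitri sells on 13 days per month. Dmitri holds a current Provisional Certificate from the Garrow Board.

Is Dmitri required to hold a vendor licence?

No — exception (e) applies; Dmitri is not required to hold a vendor licence.

Exception (a) is satisfied on its face — a Cottage Food Declaration is on file; items are individually labelled. But: (f) operates against (a): some sales are to a restaurant for resale. So (a) is unavailable.
Exception (b) requires that the seller is a natural person (not a corporation or partnership); but the seller operates through a limited company, so (b) is unavailable.
Exception (c) fails — the baked goods are made in a commercial kitchen, not a home kitchen.
Exception (d) does not apply: the number of selling days per month is 13, not less than 11.
Exception (e) is satisfied on its face — the baked goods are shelf-stable; the coverage ratio is 71%, below the 85% limit. As to paragraphs (i)–(n): (i) would limit (e) — a current Class B Declaration is held — but (j) sets (i) aside: (j) operates against (i): a current Category F Approval is held. (k) would limit (j) — aggregate throughput is 3,210 units, meeting the 2,830 units threshold — but (l) sets (k) aside: (l) operates against (k): the qualifying period is 180 days, meeting the 170 days threshold. (m) applies (a current Provisional Certificate is held), but yields to (n): (n) is engaged — a current Annual Notice is held. So (e) applies.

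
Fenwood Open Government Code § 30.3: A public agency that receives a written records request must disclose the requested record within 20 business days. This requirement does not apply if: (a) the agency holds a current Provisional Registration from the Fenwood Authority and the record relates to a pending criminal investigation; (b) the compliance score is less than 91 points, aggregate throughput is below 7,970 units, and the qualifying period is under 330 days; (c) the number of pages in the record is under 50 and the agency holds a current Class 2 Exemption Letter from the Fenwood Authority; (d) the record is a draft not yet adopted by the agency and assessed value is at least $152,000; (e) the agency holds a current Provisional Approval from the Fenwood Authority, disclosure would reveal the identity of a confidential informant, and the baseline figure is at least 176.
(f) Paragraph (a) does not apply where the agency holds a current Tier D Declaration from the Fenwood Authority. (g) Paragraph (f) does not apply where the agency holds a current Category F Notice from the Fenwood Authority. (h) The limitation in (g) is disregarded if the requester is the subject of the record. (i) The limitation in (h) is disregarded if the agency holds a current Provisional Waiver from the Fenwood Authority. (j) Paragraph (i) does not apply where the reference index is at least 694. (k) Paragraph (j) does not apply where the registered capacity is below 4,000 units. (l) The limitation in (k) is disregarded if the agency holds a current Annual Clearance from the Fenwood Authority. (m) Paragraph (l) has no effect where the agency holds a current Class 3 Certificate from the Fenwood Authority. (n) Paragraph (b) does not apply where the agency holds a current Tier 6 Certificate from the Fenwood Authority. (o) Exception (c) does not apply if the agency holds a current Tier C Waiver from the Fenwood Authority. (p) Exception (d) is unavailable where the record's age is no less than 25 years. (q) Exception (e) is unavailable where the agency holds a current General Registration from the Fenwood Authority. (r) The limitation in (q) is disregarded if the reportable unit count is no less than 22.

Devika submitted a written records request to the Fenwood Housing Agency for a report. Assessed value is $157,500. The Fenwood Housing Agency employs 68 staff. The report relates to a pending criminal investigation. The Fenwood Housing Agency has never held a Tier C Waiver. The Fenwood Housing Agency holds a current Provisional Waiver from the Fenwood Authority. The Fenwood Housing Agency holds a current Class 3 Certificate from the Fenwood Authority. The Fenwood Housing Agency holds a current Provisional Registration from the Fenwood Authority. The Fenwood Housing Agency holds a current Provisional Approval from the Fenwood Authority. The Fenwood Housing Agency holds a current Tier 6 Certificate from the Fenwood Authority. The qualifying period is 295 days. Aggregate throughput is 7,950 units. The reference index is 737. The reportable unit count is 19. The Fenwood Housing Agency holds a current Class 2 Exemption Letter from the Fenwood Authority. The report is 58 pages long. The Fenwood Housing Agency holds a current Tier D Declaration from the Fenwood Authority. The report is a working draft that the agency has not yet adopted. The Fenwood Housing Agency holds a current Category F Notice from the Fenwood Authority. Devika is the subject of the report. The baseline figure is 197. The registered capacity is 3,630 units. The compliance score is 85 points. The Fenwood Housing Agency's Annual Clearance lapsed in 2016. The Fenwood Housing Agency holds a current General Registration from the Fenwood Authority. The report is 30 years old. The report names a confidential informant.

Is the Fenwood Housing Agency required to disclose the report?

Exception (a): a current Provisional Registration is held; the report relates to a pending investigation — every condition holds. Applying paragraphs (f)–(m): (f) is triggered (a current Tier D Declaration is held), but yields to (g): (g) operates against (f): a current Category F Notice is held. (h) applies (Devika is the subject of the report), but is overridden by (i): (i) is triggered — a current Provisional Waiver is held. (j) would limit (i) — the reference index is 737, meeting the 694 threshold — but (k) sets (j) aside: (k) operates against (j): the registered capacity is 3,630 units, below the 4,000 units limit. (l) is not engaged (the Annual Clearance is not current), so (k) stands. Exception (a) stands.
Exception (b) is satisfied on its face — the compliance score is 85 points, less than the 91 points limit; aggregate throughput is 7,950 units, below the 7,970 units limit; the qualifying period is 295 days, under the 330 days limit. Turning to paragraph (n): (n) is engaged — a current Tier 6 Certificate is held. So (b) is unavailable.
Exception (c) requires that the number of pages in the record is under 50; but the number of pages in the record is 58, not under 50, so (c) is unavailable.
All of (d)'s requirements are met (the report is an unadopted draft; assessed value is $157,500, meeting the $152,000 threshold). But applying paragraph (p): (p) is triggered — the record's age is 30 years, meeting the 25 years threshold. So (d) is unavailable.
Exception (e): a current Provisional Approval is held; the report names a confidential informant; the baseline figure is 197, meeting the 176 threshold — every condition holds. Turning to paragraphs (q)–(r): (q) operates against (e): a current General Registration is held. (r) is not engaged (the reportable unit count is 19, short of 22), so (q) stands. Exception (e) does not apply.

No — exception (a) applies; the Fenwood Housing Agency is not required to disclose the report.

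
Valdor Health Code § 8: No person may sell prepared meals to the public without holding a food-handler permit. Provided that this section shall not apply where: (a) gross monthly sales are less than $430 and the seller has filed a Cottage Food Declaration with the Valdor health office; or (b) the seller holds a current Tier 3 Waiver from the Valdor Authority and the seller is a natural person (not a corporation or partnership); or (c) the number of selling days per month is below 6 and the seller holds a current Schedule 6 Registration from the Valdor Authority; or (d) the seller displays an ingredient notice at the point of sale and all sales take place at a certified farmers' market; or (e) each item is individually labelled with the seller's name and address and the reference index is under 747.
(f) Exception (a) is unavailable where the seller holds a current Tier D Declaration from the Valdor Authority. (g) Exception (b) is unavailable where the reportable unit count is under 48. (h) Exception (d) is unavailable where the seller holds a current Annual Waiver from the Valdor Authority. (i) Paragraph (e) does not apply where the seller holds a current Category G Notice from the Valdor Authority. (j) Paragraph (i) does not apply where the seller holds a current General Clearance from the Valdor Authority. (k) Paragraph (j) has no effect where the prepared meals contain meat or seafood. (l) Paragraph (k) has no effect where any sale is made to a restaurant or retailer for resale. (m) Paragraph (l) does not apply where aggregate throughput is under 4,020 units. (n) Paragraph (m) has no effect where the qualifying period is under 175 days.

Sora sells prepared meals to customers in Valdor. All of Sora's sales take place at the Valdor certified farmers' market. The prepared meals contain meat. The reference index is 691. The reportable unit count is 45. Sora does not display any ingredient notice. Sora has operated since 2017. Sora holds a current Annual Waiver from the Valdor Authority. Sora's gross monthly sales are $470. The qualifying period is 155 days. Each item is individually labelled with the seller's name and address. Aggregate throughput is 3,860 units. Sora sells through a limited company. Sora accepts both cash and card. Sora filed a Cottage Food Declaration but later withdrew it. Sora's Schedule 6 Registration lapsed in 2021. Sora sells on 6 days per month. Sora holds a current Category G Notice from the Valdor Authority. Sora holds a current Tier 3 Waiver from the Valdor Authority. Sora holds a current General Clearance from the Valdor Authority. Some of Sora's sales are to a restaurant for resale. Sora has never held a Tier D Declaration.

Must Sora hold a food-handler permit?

No — exception (e) applies; Sora is not required to hold a food-handler permit.

Exception (a) does not apply: gross monthly sales are $470, not less than $430.
Exception (b) requires that the seller is a natural person (not a corporation or partnership); but the seller operates through a limited company, so (b) is unavailable.
Exception (c) requires that the number of selling days per month is below 6; but the number of selling days per month is 6, not below 6, so (c) is unavailable.
Exception (d) fails — no ingredient notice is displayed.
All of (e)'s requirements are met (items are individually labelled; the reference index is 691, under the 747 limit). Considering the limiting provisions: (i) is triggered (a current Category G Notice is held), but is displaced by (j): (j) operates against (i): a current General Clearance is held. (k) applies (the prepared meals contain meat), but is set aside by (l): (l) operates against (k): some sales are to a restaurant for resale. (m) would limit (l) — aggregate throughput is 3,860 units, under the 4,020 units limit — but (n) sets (m) aside: (n) operates against (m): the qualifying period is 155 days, under the 175 days limit. (e) remains available.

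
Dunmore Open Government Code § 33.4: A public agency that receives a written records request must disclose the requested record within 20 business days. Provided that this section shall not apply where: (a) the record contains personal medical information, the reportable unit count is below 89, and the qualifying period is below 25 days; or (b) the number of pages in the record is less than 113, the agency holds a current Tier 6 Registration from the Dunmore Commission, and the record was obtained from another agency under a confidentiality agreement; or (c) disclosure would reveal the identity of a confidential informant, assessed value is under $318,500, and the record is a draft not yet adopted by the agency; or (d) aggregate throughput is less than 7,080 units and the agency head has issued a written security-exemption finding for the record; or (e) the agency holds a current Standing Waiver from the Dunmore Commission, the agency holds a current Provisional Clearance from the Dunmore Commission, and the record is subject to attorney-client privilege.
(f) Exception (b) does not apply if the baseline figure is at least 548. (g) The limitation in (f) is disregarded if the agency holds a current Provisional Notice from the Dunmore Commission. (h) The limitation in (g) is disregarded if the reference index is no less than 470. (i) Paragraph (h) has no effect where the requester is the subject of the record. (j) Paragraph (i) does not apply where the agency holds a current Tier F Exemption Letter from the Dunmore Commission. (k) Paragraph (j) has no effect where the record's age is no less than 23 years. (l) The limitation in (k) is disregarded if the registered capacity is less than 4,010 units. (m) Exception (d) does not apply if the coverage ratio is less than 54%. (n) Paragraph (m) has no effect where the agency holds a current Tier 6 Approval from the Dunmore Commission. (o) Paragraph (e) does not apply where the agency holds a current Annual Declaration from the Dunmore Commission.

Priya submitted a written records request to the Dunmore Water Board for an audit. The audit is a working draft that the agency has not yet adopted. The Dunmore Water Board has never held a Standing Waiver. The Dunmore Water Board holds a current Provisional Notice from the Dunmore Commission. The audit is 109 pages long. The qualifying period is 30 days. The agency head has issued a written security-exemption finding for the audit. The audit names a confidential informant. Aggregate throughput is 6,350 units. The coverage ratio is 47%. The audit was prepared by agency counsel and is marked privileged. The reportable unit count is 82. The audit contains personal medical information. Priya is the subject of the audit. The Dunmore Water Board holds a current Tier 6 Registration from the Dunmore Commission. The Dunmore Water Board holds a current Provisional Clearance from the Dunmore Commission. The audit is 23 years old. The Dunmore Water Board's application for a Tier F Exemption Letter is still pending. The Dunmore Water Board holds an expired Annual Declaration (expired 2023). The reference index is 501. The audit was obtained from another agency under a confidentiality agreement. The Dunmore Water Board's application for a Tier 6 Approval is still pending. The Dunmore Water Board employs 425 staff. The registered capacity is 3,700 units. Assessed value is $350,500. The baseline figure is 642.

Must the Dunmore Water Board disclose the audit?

No — exception (b) applies; the Dunmore Water Board is not required to disclose the audit.

Exception (a) does not apply: the qualifying period is 30 days, not below 25 days.
Exception (b) is satisfied on its face — the number of pages in the record is 109, less than the 113 limit; a current Tier 6 Registration is held; the audit was obtained under a confidentiality agreement. Considering the limiting provisions: (f) would limit (b) — the baseline figure is 642, meeting the 548 threshold — but (g) sets (f) aside: (g) applies — a current Provisional Notice is held. (h) is engaged (the reference index is 501, meeting the 470 threshold), but is itself disapplied by (i): (i) operates — Priya is the subject of the audit. (j) is not triggered (no current Tier F Exemption Letter is held), so (i) stands. Exception (b) stands.
Exception (c) requires that assessed value is under $318,500; but assessed value is $350,500, not under $318,500, so (c) is unavailable.
Exception (d)'s conditions are all satisfied: aggregate throughput is 6,350 units, less than the 7,080 units limit; a written security-exemption finding has been issued. But: (m) operates — the coverage ratio is 47%, less than the 54% limit. (n), which would lift (m), is inapplicable — no current Tier 6 Approval is held. So (d) is unavailable.
Exception (e) requires that the agency holds a current Standing Waiver from the Dunmore Commission; but there is no Standing Waiver in force, so (e) is unavailable.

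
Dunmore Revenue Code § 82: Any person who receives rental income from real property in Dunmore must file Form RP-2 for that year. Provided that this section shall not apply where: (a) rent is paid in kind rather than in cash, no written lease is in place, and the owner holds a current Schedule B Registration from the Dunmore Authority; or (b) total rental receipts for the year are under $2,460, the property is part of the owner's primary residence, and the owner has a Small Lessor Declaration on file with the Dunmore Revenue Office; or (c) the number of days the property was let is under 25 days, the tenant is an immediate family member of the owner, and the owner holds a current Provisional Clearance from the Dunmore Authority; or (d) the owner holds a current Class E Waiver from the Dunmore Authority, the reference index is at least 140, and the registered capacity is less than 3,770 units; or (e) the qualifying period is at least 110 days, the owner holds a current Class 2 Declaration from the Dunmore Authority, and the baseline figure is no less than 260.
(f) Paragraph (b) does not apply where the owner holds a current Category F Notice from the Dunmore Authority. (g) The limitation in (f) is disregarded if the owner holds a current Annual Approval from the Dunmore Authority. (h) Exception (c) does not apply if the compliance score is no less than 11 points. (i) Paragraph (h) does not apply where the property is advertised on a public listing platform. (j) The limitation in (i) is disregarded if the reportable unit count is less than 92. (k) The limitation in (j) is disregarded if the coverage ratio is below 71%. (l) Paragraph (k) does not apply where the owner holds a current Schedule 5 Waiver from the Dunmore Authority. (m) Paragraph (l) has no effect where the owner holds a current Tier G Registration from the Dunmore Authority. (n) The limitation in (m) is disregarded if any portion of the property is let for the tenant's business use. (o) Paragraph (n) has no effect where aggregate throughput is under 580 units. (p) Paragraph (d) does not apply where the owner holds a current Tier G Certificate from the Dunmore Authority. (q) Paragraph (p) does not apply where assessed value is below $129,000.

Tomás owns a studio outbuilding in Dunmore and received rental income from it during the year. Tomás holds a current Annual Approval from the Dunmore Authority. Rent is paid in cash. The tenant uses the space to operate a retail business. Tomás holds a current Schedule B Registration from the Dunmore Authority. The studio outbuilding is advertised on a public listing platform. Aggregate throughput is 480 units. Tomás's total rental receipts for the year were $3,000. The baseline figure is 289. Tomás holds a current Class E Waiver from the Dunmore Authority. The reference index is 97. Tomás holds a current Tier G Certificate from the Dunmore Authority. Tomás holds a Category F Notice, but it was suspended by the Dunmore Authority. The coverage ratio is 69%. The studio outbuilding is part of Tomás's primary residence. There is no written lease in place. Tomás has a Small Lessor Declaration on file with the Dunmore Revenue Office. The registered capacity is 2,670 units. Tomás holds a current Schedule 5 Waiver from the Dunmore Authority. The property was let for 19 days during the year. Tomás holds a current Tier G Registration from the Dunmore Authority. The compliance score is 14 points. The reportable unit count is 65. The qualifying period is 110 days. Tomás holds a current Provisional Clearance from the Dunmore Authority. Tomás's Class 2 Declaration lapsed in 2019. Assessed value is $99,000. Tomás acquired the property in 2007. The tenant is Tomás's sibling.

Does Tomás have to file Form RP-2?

Exception (a) does not apply: rent is paid in cash.
Exception (b) does not apply: total rental receipts for the year are $3,000, not under $2,460.
Exception (c) is satisfied on its face — the number of days the property was let is 19 days, under the 25 days limit; the tenant is an immediate family member; a current Provisional Clearance is held. Considering the limiting provisions: (h) would limit (c) — the compliance score is 14 points, meeting the 11 points threshold — but (i) sets (h) aside: (i) applies — the property is publicly advertised. (j) is engaged (the reportable unit count is 65, less than the 92 limit), but is set aside by (k): (k) is engaged — the coverage ratio is 69%, below the 71% limit. (l) would limit (k) — a current Schedule 5 Waiver is held — but (m) sets (l) aside: (m) operates against (l): a current Tier G Registration is held. (n) would limit (m) — the space is let for business use — but (o) sets (n) aside: (o) is engaged — aggregate throughput is 480 units, under the 580 units limit. (c) remains available.
Exception (d) does not apply: the reference index is 97, short of 140.
Exception (e) fails — no current Class 2 Declaration is held.

No — exception (c) applies; Tomás is not required to file Form RP-2.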